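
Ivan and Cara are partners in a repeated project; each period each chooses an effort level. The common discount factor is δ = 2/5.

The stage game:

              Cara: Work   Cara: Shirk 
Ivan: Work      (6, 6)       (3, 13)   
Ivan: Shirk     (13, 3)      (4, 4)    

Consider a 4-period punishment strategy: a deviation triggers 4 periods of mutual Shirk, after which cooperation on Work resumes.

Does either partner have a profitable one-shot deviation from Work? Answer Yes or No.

Yes

A one-shot deviation gives 13 now, then 4 for 4 periods, then back to 6.
Gain from deviating: (13−6) today; loss: (6−4) in each of the next 4 periods.
No-deviation condition: (6−4)(δ+…+δ^4) ≥ 13−6, i.e. δ+…+δ^4 ≥ 7/2.
At δ = 2/5: δ+…+δ^4 = 0.6496 < 3.5000.
So cooperation is not sustainable.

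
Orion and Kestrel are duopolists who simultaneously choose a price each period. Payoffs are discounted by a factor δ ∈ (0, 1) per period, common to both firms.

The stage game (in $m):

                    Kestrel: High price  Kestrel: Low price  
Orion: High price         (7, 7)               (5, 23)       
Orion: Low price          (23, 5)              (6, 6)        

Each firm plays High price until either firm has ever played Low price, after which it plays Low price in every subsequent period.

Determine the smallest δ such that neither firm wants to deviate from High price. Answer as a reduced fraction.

16/17

Cooperation forever yields 7 each period: 7/(1−δ).
Deviating yields 23 once, then 6 forever: 23 + 6δ/(1−δ).
No profitable deviation requires 7/(1−δ) ≥ 23 + 6δ/(1−δ).
Multiplying by (1−δ): 7 ≥ 23(1−δ) + 6δ = 23 − 17δ.
So 17δ ≥ 16, i.e. δ ≥ 16/17.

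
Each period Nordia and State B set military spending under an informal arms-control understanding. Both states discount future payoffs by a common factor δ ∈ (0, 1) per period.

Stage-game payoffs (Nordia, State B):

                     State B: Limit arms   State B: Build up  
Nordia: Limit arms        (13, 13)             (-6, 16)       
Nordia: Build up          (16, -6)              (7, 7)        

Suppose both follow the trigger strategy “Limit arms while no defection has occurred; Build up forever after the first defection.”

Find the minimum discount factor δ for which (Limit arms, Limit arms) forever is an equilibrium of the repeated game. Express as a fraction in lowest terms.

Cooperation forever yields 13 each period: 13/(1−δ).
Deviating yields 16 once, then 7 forever: 16 + 7δ/(1−δ).
No profitable deviation requires 13/(1−δ) ≥ 16 + 7δ/(1−δ).
Multiplying by (1−δ): 13 ≥ 16(1−δ) + 7δ = 16 − 9δ.
So 9δ ≥ 3, i.e. δ ≥ 3/9 = 1/3.

1/3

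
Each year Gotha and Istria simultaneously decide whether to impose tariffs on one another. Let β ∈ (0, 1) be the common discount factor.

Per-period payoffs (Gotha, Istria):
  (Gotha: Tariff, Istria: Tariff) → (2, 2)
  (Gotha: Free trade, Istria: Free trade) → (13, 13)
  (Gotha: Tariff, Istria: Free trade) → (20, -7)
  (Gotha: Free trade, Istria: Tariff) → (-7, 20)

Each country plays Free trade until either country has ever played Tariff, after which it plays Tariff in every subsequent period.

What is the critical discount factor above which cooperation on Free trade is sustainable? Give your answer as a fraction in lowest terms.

One-period gain from deviating is 20 − 13 = 7. The loss is 13 − 2 = 11 in every subsequent period, with present value 11·β/(1−β).
Deviation is unprofitable when 11·β/(1−β) ≥ 7, i.e. β/(1−β) ≥ 7/11.
Equivalently β ≥ 7/(7+11) = 7/18.

7/18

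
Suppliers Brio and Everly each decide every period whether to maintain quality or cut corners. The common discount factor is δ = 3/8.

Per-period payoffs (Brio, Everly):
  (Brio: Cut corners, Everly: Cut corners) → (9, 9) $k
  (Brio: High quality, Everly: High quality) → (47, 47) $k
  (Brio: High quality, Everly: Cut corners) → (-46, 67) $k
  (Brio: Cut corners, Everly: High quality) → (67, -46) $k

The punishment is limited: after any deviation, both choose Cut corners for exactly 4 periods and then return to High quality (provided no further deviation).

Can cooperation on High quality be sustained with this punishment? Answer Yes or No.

A one-shot deviation gives 67 now, then 9 for 4 periods, then back to 47.
Gain from deviating: (67−47) today; loss: (47−9) in each of the next 4 periods.
No-deviation condition: (47−9)(δ+…+δ^4) ≥ 67−47, i.e. δ+…+δ^4 ≥ 10/19.
At δ = 3/8: δ+…+δ^4 = 0.5881 ≥ 0.5263.
So cooperation is sustainable.

Yes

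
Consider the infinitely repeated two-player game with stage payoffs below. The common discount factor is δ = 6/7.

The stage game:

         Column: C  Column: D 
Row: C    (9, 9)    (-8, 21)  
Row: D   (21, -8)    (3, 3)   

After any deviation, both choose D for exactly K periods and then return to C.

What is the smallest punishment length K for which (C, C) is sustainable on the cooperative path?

3

Need Σ_{k=1}^{K} δ^k ≥ (21−9)/(9−3) = 2.0000 at δ = 6/7.
At K = 2 the sum is 1.5918 < 2.0000; at K = 3 it is 2.2216 ≥ 2.0000.
So the minimum punishment length is K = 3.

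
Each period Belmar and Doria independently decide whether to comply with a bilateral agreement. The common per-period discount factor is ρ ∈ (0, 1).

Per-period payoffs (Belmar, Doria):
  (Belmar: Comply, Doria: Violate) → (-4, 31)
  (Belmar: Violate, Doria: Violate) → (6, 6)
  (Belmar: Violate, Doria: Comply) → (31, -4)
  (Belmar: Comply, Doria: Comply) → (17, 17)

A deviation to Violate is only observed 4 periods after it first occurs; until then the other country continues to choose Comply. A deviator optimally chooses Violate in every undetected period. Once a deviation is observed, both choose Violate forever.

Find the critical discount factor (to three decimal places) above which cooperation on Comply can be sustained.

0.865

A deviator earns 31 for 4 periods, then 6 forever; cooperating earns 17 forever. Multiplying the IC by (1−ρ):
17 ≥ 31(1−ρ^4) + 6ρ^4, so 25·ρ^4 ≥ 14 and ρ^4 ≥ 14/25.
ρ ≥ (14/25)^(1/4) ≈ 0.865.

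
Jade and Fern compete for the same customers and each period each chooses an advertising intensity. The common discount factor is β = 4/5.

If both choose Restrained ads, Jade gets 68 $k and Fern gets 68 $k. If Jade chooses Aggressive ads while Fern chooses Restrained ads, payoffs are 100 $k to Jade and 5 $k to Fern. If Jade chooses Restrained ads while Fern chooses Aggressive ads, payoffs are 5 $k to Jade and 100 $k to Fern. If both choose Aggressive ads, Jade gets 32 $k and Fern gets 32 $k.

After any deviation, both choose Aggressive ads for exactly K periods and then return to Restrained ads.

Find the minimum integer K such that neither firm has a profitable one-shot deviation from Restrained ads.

2

No profitable deviation requires (68−32)(β+…+β^K) ≥ 100−68, i.e. β+…+β^K ≥ 8/9 ≈ 0.8889.
With β = 4/5, the partial sums are K=1: 0.8000, K=2: 1.4400.
K = 2 is the first length at which the sum reaches 0.8889.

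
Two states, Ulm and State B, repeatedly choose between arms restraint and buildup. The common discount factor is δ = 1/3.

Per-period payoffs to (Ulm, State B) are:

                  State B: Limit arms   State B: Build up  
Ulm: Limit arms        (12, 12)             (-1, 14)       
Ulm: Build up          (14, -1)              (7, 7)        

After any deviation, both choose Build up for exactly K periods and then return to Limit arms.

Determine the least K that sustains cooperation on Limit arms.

Need Σ_{k=1}^{K} δ^k ≥ (14−12)/(12−7) = 0.4000 at δ = 1/3.
At K = 1 the sum is 0.3333 < 0.4000; at K = 2 it is 0.4444 ≥ 0.4000.
So the minimum punishment length is K = 2.

2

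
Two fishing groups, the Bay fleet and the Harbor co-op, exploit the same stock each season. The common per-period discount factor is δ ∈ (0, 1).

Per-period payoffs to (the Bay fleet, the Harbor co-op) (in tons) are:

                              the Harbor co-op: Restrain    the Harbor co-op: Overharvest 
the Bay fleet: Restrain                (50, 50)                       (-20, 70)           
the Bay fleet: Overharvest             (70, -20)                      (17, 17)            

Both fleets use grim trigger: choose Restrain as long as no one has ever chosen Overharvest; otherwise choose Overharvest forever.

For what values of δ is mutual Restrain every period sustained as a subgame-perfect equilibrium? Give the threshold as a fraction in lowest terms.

One-period gain from deviating is 70 − 50 = 20. The loss is 50 − 17 = 33 in every subsequent period, with present value 33·δ/(1−δ).
Deviation is unprofitable when 33·δ/(1−δ) ≥ 20, i.e. δ/(1−δ) ≥ 20/33.
Equivalently δ ≥ 20/(20+33) = 20/53.

20/53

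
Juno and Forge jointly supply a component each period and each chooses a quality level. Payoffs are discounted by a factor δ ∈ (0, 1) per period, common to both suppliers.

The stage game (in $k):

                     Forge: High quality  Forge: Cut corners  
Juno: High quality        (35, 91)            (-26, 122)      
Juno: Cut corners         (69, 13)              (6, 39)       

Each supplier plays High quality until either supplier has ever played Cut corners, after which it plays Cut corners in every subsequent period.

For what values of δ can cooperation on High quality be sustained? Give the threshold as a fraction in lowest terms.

Juno: cooperation gives 35 each period; deviation gives 69 once then 6 forever.
  35/(1−δ) ≥ 69 + 6δ/(1−δ) ⇒ δ ≥ 34/63.
Forge: cooperation gives 91 each period; deviation gives 122 once then 39 forever.
  δ ≥ 31/83.
Both must hold, so the binding constraint is Juno's: δ ≥ 34/63.

34/63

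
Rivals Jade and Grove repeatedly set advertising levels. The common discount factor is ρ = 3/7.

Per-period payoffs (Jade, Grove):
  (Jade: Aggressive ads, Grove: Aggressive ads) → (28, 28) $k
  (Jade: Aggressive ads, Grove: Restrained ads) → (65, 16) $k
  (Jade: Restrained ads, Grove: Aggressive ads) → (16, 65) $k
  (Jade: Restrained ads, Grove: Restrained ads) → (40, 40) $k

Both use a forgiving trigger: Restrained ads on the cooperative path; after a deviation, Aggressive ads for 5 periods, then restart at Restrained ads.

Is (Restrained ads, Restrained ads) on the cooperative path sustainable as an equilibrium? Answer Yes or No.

No

Comparing payoff streams over the 6 periods until play realigns: cooperate → 40(1+ρ+…+ρ^5); deviate → 65 + 28(ρ+…+ρ^5).
Cooperation is sustained iff (40−28)(ρ+…+ρ^5) ≥ 65−40.
ρ+…+ρ^5 = 3/7·(1−(3/7)^5)/(1−3/7) = 0.7392, and (65−40)/(40−28) = 2.0833.
0.7392 < 2.0833, so cooperation is not sustainable.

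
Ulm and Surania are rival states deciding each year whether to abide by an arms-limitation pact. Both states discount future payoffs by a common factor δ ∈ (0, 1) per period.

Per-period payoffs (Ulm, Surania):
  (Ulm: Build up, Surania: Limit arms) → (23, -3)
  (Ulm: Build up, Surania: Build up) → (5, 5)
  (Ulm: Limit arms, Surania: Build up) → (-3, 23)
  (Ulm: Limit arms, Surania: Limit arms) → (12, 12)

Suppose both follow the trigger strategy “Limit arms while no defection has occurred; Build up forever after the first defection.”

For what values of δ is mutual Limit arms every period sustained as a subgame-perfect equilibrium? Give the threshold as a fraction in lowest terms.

Under grim trigger the critical discount factor is (T−C)/(T−P) with T = 23, C = 12, P = 5.
δ* = (23−12)/(23−5) = 11/18.

11/18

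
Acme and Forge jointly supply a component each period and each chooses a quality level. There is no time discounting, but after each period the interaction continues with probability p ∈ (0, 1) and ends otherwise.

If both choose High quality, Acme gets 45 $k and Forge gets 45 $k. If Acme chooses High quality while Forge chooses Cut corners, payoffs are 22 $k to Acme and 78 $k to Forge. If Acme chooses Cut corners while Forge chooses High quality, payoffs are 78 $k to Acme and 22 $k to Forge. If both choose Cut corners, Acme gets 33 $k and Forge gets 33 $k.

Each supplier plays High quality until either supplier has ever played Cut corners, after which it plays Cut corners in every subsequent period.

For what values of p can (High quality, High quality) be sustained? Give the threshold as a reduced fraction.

11/15

With no time discounting, the continuation probability p plays the role of the discount factor.
Grim-trigger IC: 45/(1−p) ≥ 78 + 33p/(1−p) ⇒ p ≥ (78−45)/(78−33) = 11/15.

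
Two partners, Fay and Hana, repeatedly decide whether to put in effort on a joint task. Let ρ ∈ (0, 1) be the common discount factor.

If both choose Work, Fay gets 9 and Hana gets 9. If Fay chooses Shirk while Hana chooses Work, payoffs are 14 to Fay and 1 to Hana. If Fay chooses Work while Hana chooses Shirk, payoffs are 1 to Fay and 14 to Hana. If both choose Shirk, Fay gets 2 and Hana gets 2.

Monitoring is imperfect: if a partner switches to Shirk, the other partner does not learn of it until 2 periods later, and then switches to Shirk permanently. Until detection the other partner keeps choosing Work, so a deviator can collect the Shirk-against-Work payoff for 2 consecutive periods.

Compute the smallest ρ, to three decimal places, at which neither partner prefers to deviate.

A deviator earns 14 for 2 periods, then 2 forever; cooperating earns 9 forever. Multiplying the IC by (1−ρ):
9 ≥ 14(1−ρ^2) + 2ρ^2, so 12·ρ^2 ≥ 5 and ρ^2 ≥ 5/12.
ρ ≥ (5/12)^(1/2) ≈ 0.645.

0.645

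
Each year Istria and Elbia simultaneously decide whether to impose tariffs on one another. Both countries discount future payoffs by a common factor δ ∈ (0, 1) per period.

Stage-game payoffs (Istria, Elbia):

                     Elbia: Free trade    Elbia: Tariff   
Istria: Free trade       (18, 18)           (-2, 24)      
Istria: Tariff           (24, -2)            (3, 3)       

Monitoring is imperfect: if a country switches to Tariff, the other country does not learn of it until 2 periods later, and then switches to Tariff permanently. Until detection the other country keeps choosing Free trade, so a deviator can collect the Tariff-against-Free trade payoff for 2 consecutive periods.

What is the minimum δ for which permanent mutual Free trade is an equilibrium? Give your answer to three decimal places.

0.535

A deviator earns 24 for 2 periods, then 3 forever; cooperating earns 18 forever. Multiplying the IC by (1−δ):
18 ≥ 24(1−δ^2) + 3δ^2, so 21·δ^2 ≥ 6 and δ^2 ≥ 2/7.
δ ≥ (2/7)^(1/2) ≈ 0.535.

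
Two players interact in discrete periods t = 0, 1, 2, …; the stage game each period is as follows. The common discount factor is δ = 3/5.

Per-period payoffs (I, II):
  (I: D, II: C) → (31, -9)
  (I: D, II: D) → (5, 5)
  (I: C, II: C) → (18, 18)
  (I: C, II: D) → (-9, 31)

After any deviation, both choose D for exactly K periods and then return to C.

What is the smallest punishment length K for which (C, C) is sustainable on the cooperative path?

No profitable deviation requires (18−5)(δ+…+δ^K) ≥ 31−18, i.e. δ+…+δ^K ≥ 1 ≈ 1.0000.
With δ = 3/5, the partial sums are K=1: 0.6000, K=2: 0.9600, K=3: 1.1760.
K = 3 is the first length at which the sum reaches 1.0000.

3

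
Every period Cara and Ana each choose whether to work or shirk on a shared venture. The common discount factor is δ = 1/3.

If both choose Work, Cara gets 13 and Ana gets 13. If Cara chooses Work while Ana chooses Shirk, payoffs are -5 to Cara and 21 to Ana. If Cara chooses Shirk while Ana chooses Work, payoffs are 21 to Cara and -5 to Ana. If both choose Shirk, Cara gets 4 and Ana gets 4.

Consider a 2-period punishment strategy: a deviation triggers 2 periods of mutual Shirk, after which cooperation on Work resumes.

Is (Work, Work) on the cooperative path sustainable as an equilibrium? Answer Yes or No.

No

A one-shot deviation gives 21 now, then 4 for 2 periods, then back to 13.
Gain from deviating: (21−13) today; loss: (13−4) in each of the next 2 periods.
No-deviation condition: (13−4)(δ+…+δ^2) ≥ 21−13, i.e. δ+…+δ^2 ≥ 8/9.
At δ = 1/3: δ+…+δ^2 = 0.4444 < 0.8889.
So cooperation is not sustainable.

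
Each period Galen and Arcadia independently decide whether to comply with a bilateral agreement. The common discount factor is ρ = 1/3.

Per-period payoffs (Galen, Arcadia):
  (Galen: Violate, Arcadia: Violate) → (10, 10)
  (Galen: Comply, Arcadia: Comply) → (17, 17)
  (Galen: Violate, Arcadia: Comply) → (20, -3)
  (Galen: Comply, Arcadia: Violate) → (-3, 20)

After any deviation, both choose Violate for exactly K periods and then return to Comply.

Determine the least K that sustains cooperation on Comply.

2

Need Σ_{k=1}^{K} ρ^k ≥ (20−17)/(17−10) = 0.4286 at ρ = 1/3.
At K = 1 the sum is 0.3333 < 0.4286; at K = 2 it is 0.4444 ≥ 0.4286.
So the minimum punishment length is K = 2.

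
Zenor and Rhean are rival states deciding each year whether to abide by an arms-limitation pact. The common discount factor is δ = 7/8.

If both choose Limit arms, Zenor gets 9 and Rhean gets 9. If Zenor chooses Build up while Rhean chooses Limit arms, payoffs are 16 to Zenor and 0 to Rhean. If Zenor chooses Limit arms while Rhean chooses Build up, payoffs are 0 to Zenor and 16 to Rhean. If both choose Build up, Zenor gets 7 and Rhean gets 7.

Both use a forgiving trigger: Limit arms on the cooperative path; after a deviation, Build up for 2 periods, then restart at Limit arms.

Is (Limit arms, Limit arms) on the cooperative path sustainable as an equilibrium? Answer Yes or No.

No

Comparing payoff streams over the 3 periods until play realigns: cooperate → 9(1+δ+…+δ^2); deviate → 16 + 7(δ+…+δ^2).
Cooperation is sustained iff (9−7)(δ+…+δ^2) ≥ 16−9.
δ+…+δ^2 = 7/8·(1−(7/8)^2)/(1−7/8) = 1.6406, and (16−9)/(9−7) = 3.5000.
1.6406 < 3.5000, so cooperation is not sustainable.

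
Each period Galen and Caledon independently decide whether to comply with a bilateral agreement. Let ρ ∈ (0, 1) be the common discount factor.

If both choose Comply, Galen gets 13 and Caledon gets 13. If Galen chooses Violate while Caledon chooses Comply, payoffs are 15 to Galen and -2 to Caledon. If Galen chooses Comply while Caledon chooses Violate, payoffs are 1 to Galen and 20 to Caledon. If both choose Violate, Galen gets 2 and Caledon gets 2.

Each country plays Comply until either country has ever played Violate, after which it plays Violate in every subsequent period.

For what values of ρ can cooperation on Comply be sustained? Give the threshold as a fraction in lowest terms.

7/18

Galen's threshold: (15−13)/(15−2) = 2/13.
Caledon's threshold: (20−13)/(20−2) = 7/18.
2/13 < 7/18, so Caledon binds and ρ* = 7/18.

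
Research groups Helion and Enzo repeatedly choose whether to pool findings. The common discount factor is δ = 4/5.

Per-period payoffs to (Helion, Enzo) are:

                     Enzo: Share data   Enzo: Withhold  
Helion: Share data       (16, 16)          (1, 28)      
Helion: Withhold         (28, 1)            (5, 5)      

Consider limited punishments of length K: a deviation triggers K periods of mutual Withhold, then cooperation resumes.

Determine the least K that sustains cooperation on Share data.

2

IC: δ(1−δ^K)/(1−δ) ≥ (28−16)/(16−5) = 12/11.
With δ = 4/5: need 1 − δ^K ≥ 12/11·(1−4/5)/(4/5), i.e. δ^K ≤ 0.7273.
Since (4/5)^1 = 0.8000 and (4/5)^2 = 0.6400, the smallest such K is 2.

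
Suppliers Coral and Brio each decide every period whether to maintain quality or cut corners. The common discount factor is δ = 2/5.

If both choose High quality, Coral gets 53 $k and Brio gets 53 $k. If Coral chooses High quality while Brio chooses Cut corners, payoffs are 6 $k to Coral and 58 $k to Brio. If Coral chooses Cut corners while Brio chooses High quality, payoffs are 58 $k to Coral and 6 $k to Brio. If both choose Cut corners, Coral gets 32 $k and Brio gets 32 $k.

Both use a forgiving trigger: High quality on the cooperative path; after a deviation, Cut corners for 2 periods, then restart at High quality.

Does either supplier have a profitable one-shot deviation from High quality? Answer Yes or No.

Comparing payoff streams over the 3 periods until play realigns: cooperate → 53(1+δ+…+δ^2); deviate → 58 + 32(δ+…+δ^2).
Cooperation is sustained iff (53−32)(δ+…+δ^2) ≥ 58−53.
δ+…+δ^2 = 2/5·(1−(2/5)^2)/(1−2/5) = 0.5600, and (58−53)/(53−32) = 0.2381.
0.5600 ≥ 0.2381, so cooperation is sustainable.

No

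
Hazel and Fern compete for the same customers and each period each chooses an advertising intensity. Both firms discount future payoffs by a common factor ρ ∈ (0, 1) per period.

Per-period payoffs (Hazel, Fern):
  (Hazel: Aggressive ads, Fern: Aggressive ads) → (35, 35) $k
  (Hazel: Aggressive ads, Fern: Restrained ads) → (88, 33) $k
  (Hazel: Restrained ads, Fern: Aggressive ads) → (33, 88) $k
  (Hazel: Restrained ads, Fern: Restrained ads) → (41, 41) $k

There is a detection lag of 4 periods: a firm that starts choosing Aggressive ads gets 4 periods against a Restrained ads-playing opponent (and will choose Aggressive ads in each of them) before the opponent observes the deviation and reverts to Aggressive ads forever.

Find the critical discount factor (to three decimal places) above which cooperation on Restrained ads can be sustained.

The best deviation is to choose Aggressive ads for all 4 undetected periods, earning 88 each, then 35 forever once detected.
Deviation value: 88(1−ρ^4)/(1−ρ) + 35ρ^4/(1−ρ); cooperation value: 41/(1−ρ).
IC: 41 ≥ 88(1−ρ^4) + 35ρ^4 = 88 − 53ρ^4.
So ρ^4 ≥ 47/53, giving ρ ≥ (47/53)^(1/4) ≈ 0.970.

0.970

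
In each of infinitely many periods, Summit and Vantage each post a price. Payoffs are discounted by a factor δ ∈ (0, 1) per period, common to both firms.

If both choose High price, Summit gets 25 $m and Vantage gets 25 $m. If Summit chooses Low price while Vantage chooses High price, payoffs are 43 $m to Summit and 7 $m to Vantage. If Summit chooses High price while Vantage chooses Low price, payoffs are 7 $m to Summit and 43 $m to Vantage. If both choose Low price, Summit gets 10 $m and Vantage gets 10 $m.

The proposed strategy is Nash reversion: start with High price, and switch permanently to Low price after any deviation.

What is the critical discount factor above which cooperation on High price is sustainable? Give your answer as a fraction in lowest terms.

6/11

Under grim trigger the critical discount factor is (T−C)/(T−P) with T = 43, C = 25, P = 10.
δ* = (43−25)/(43−10) = 18/33 = 6/11.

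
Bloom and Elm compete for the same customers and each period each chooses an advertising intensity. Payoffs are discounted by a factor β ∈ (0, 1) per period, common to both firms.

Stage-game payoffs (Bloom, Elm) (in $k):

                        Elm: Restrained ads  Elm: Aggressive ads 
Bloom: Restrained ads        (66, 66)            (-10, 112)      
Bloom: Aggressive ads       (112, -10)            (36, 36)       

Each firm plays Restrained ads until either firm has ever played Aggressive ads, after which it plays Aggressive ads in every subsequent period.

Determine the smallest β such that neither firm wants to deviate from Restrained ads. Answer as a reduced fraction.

23/38

Cooperation forever yields 66 each period: 66/(1−β).
Deviating yields 112 once, then 36 forever: 112 + 36β/(1−β).
No profitable deviation requires 66/(1−β) ≥ 112 + 36β/(1−β).
Multiplying by (1−β): 66 ≥ 112(1−β) + 36β = 112 − 76β.
So 76β ≥ 46, i.e. β ≥ 46/76 = 23/38.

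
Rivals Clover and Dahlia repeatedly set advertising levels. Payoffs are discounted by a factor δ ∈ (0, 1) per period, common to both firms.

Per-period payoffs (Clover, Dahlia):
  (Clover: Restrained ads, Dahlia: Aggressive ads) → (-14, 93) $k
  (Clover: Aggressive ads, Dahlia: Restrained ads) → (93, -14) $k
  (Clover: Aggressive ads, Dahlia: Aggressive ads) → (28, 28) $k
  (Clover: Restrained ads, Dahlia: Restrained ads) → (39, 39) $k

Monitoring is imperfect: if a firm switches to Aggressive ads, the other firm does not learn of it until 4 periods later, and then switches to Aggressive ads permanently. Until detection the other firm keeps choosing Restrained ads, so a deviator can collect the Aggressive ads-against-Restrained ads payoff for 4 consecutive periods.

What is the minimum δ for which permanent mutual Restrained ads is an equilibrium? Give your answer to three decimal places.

0.955

The best deviation is to choose Aggressive ads for all 4 undetected periods, earning 93 each, then 28 forever once detected.
Deviation value: 93(1−δ^4)/(1−δ) + 28δ^4/(1−δ); cooperation value: 39/(1−δ).
IC: 39 ≥ 93(1−δ^4) + 28δ^4 = 93 − 65δ^4.
So δ^4 ≥ 54/65, giving δ ≥ (54/65)^(1/4) ≈ 0.955.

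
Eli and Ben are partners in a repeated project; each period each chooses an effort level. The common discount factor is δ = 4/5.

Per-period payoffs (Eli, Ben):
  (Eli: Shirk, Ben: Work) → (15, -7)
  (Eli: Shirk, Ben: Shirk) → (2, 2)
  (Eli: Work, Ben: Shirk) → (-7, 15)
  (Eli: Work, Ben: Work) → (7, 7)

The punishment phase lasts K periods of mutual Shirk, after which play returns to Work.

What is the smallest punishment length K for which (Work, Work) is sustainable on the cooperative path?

3

IC: δ(1−δ^K)/(1−δ) ≥ (15−7)/(7−2) = 8/5.
With δ = 4/5: need 1 − δ^K ≥ 8/5·(1−4/5)/(4/5), i.e. δ^K ≤ 0.6000.
Since (4/5)^2 = 0.6400 and (4/5)^3 = 0.5120, the smallest such K is 3.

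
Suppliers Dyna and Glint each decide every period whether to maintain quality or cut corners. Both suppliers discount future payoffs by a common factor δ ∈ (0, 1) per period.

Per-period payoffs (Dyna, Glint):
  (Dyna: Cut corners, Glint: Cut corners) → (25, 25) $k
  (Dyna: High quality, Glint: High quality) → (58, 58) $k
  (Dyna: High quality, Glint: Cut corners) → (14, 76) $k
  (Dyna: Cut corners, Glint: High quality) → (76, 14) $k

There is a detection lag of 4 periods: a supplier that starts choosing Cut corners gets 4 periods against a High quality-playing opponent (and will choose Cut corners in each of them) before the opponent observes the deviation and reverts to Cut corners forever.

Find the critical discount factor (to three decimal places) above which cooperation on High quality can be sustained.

0.771

The best deviation is to choose Cut corners for all 4 undetected periods, earning 76 each, then 25 forever once detected.
Deviation value: 76(1−δ^4)/(1−δ) + 25δ^4/(1−δ); cooperation value: 58/(1−δ).
IC: 58 ≥ 76(1−δ^4) + 25δ^4 = 76 − 51δ^4.
So δ^4 ≥ 18/51 = 6/17, giving δ ≥ (6/17)^(1/4) ≈ 0.771.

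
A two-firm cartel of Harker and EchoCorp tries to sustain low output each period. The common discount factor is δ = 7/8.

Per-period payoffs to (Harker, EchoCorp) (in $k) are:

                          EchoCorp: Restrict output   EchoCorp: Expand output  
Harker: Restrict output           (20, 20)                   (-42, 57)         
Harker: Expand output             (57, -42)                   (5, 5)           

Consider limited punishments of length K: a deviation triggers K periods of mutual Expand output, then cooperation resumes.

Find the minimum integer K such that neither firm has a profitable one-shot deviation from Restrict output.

4

No profitable deviation requires (20−5)(δ+…+δ^K) ≥ 57−20, i.e. δ+…+δ^K ≥ 37/15 ≈ 2.4667.
With δ = 7/8, the partial sums are K=1: 0.8750, K=2: 1.6406, K=3: 2.3105, K=4: 2.8967.
K = 4 is the first length at which the sum reaches 2.4667.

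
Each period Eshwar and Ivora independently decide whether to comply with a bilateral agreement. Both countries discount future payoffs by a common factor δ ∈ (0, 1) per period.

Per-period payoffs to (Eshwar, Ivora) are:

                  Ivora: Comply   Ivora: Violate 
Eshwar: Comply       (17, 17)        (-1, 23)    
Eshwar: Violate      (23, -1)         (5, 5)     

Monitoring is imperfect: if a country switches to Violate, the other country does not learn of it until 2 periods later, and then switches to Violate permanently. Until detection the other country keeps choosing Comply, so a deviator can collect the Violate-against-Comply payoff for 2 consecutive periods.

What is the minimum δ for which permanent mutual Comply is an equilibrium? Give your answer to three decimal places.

0.577

Deviating for the 2 undetected periods gains 23−17 = 6 per period over cooperation, then loses 17−5 = 12 per period forever once punishment starts.
Gain: 6(1 + δ + … + δ^1); loss: 12·δ^2/(1−δ).
No profitable deviation ⇔ 6(1−δ^2) ≤ 12·δ^2, i.e. δ^2 ≥ 6/(6+12) = 1/3.
Hence δ ≥ (1/3)^(1/2) ≈ 0.577.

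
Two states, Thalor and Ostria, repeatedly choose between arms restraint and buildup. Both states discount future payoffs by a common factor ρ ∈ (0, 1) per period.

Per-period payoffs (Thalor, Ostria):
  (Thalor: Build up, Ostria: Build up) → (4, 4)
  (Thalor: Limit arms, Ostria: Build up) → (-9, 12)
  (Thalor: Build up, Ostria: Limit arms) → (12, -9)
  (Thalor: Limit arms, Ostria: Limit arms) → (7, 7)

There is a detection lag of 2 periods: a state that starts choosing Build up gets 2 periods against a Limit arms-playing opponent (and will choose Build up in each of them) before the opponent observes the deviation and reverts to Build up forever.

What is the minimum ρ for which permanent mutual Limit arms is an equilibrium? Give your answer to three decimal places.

The best deviation is to choose Build up for all 2 undetected periods, earning 12 each, then 4 forever once detected.
Deviation value: 12(1−ρ^2)/(1−ρ) + 4ρ^2/(1−ρ); cooperation value: 7/(1−ρ).
IC: 7 ≥ 12(1−ρ^2) + 4ρ^2 = 12 − 8ρ^2.
So ρ^2 ≥ 5/8, giving ρ ≥ (5/8)^(1/2) ≈ 0.791.

0.791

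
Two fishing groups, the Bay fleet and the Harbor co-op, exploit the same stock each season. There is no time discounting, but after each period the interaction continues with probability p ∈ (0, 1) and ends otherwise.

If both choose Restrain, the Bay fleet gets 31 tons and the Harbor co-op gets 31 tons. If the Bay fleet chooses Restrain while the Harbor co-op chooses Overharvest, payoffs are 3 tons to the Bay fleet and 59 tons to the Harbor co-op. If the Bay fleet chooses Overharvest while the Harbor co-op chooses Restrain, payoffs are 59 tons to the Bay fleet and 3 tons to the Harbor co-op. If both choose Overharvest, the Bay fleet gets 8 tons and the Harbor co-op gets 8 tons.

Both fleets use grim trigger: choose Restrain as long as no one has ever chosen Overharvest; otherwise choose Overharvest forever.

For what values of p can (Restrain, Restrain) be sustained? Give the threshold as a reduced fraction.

With no time discounting, the continuation probability p plays the role of the discount factor.
Grim-trigger IC: 31/(1−p) ≥ 59 + 8p/(1−p) ⇒ p ≥ (59−31)/(59−8) = 28/51.

28/51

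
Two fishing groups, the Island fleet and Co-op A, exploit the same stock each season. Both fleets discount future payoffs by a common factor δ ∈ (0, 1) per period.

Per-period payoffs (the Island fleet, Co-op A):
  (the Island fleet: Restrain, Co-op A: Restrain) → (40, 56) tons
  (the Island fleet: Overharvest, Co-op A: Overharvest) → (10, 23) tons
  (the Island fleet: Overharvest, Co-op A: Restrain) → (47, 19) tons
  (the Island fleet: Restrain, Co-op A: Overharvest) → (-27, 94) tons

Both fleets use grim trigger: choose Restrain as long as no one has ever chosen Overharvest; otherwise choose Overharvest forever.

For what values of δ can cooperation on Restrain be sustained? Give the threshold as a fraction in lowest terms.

38/71

the Island fleet's threshold: (47−40)/(47−10) = 7/37.
Co-op A's threshold: (94−56)/(94−23) = 38/71.
7/37 < 38/71, so Co-op A binds and δ* = 38/71.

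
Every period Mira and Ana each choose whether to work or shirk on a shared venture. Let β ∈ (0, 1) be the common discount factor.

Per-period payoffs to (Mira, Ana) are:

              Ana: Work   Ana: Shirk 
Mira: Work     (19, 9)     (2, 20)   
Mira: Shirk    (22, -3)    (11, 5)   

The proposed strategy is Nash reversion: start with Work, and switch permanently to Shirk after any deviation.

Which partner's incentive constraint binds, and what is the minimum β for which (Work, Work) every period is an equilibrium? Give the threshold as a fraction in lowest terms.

Ana; β ≥ 11/15

Mira: cooperation gives 19 each period; deviation gives 22 once then 11 forever.
  19/(1−β) ≥ 22 + 11β/(1−β) ⇒ β ≥ 3/11.
Ana: cooperation gives 9 each period; deviation gives 20 once then 5 forever.
  β ≥ 11/15.
Both must hold, so the binding constraint is Ana's: β ≥ 11/15.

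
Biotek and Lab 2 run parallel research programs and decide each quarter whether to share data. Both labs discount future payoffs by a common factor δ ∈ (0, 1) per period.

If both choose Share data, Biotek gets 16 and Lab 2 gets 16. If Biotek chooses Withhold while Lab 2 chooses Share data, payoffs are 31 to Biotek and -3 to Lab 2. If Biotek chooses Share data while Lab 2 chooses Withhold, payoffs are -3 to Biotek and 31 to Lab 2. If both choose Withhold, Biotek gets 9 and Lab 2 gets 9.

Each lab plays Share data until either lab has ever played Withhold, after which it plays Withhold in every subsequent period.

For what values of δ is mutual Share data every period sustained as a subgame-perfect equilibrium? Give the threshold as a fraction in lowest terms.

Cooperation forever yields 16 each period: 16/(1−δ).
Deviating yields 31 once, then 9 forever: 31 + 9δ/(1−δ).
No profitable deviation requires 16/(1−δ) ≥ 31 + 9δ/(1−δ).
Multiplying by (1−δ): 16 ≥ 31(1−δ) + 9δ = 31 − 22δ.
So 22δ ≥ 15, i.e. δ ≥ 15/22.

15/22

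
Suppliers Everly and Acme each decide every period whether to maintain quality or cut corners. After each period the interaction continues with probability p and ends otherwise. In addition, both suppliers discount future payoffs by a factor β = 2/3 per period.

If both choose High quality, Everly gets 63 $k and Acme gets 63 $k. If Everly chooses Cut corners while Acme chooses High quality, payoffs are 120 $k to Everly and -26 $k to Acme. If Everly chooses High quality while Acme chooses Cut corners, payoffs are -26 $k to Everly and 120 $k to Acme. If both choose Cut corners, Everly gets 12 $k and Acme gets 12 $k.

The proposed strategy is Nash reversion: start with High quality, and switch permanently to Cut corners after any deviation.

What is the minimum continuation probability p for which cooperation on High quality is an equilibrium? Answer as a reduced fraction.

With continuation probability p and discount β, the effective per-period discount factor is βp.
Grim-trigger IC: βp ≥ (120−63)/(120−12) = 19/36.
So p ≥ (19/36)/(2/3) = 19/24.

19/24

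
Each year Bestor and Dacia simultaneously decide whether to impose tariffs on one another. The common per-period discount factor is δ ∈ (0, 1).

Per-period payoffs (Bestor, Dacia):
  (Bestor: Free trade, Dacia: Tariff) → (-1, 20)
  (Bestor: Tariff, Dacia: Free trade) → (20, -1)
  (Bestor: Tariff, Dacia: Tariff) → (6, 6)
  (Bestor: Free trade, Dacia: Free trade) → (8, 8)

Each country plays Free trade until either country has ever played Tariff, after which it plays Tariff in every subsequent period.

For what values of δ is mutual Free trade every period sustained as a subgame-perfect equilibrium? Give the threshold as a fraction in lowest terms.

6/7

One-period gain from deviating is 20 − 8 = 12. The loss is 8 − 6 = 2 in every subsequent period, with present value 2·δ/(1−δ).
Deviation is unprofitable when 2·δ/(1−δ) ≥ 12, i.e. δ/(1−δ) ≥ 6.
Equivalently δ ≥ 12/(12+2) = 6/7.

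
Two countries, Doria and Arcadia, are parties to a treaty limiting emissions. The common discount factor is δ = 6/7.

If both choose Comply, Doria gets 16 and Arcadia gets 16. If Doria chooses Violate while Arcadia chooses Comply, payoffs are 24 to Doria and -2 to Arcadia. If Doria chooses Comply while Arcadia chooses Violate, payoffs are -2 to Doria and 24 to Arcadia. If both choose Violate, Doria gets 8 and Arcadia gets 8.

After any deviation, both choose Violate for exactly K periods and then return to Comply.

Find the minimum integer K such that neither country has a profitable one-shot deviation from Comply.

2

No profitable deviation requires (16−8)(δ+…+δ^K) ≥ 24−16, i.e. δ+…+δ^K ≥ 1 ≈ 1.0000.
With δ = 6/7, the partial sums are K=1: 0.8571, K=2: 1.5918.
K = 2 is the first length at which the sum reaches 1.0000.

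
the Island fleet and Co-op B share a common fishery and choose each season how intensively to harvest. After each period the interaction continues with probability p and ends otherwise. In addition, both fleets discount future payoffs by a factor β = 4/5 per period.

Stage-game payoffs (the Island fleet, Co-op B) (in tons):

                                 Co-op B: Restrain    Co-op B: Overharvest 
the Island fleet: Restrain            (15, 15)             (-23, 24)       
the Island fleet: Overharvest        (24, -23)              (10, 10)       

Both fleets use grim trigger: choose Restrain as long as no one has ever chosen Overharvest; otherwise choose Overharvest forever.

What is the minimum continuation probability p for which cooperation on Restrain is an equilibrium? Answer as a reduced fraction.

Expected continuation weight on next period's payoff is β·p = 4/5·p, which plays the role of the discount factor.
Cooperation requires 4/5·p ≥ (24−15)/(24−10) = 9/14, hence p ≥ 45/56.

45/56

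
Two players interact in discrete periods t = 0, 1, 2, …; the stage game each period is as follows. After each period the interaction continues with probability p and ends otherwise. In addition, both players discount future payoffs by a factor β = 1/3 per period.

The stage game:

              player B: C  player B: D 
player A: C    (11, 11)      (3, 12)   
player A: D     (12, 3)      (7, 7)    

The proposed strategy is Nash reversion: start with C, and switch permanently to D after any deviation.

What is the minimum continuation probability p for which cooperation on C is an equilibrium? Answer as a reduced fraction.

3/5

With continuation probability p and discount β, the effective per-period discount factor is βp.
Grim-trigger IC: βp ≥ (12−11)/(12−7) = 1/5.
So p ≥ (1/5)/(1/3) = 3/5.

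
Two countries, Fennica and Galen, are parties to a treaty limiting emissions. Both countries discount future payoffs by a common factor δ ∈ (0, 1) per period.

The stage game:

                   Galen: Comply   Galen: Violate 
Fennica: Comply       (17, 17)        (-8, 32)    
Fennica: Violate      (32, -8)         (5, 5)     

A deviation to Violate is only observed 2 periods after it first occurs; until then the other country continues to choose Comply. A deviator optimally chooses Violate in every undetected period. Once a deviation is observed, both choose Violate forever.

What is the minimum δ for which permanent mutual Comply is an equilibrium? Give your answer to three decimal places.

A deviator earns 32 for 2 periods, then 5 forever; cooperating earns 17 forever. Multiplying the IC by (1−δ):
17 ≥ 32(1−δ^2) + 5δ^2, so 27·δ^2 ≥ 15 and δ^2 ≥ 5/9.
δ ≥ (5/9)^(1/2) ≈ 0.745.

0.745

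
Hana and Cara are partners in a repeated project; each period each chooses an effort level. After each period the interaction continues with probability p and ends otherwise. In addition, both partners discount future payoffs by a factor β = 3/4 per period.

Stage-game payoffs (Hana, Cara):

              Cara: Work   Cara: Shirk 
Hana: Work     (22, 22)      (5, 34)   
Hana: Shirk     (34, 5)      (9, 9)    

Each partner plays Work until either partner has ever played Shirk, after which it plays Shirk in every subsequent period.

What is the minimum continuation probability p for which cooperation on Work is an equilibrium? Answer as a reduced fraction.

16/25

With continuation probability p and discount β, the effective per-period discount factor is βp.
Grim-trigger IC: βp ≥ (34−22)/(34−9) = 12/25.
So p ≥ (12/25)/(3/4) = 16/25.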